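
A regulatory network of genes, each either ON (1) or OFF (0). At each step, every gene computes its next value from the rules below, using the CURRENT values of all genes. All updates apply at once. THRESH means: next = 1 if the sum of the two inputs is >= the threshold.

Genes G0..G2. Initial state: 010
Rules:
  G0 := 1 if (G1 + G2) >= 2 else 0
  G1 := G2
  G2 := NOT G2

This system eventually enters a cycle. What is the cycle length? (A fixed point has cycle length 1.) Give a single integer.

Step 0: 010
Step 1: G0=(1+0>=2)=0 G1=G2=0 G2=NOT G2=NOT 0=1 -> 001
Step 2: G0=(0+1>=2)=0 G1=G2=1 G2=NOT G2=NOT 1=0 -> 010
State from step 2 equals state from step 0 -> cycle length 2

Answer: 2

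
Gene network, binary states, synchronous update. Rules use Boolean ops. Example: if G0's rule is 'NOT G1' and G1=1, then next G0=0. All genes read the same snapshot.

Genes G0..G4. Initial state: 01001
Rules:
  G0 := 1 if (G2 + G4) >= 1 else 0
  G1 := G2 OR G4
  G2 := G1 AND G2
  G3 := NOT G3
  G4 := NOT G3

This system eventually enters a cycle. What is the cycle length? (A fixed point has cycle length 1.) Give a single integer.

Step 0: 01001
Step 1: G0=(0+1>=1)=1 G1=G2|G4=0|1=1 G2=G1&G2=1&0=0 G3=NOT G3=NOT 0=1 G4=NOT G3=NOT 0=1 -> 11011
Step 2: G0=(0+1>=1)=1 G1=G2|G4=0|1=1 G2=G1&G2=1&0=0 G3=NOT G3=NOT 1=0 G4=NOT G3=NOT 1=0 -> 11000
Step 3: G0=(0+0>=1)=0 G1=G2|G4=0|0=0 G2=G1&G2=1&0=0 G3=NOT G3=NOT 0=1 G4=NOT G3=NOT 0=1 -> 00011
Step 4: G0=(0+1>=1)=1 G1=G2|G4=0|1=1 G2=G1&G2=0&0=0 G3=NOT G3=NOT 1=0 G4=NOT G3=NOT 1=0 -> 11000
State from step 4 equals state from step 2 -> cycle length 2

Answer: 2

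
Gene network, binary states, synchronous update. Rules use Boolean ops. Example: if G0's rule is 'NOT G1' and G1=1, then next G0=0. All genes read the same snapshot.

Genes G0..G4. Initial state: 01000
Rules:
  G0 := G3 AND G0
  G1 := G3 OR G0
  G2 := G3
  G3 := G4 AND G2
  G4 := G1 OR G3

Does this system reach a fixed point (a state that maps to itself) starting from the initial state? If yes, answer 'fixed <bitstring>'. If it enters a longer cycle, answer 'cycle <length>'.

Step 0: 01000
Step 1: G0=G3&G0=0&0=0 G1=G3|G0=0|0=0 G2=G3=0 G3=G4&G2=0&0=0 G4=G1|G3=1|0=1 -> 00001
Step 2: G0=G3&G0=0&0=0 G1=G3|G0=0|0=0 G2=G3=0 G3=G4&G2=1&0=0 G4=G1|G3=0|0=0 -> 00000
Step 3: G0=G3&G0=0&0=0 G1=G3|G0=0|0=0 G2=G3=0 G3=G4&G2=0&0=0 G4=G1|G3=0|0=0 -> 00000
Fixed point reached at step 2: 00000

Answer: fixed 00000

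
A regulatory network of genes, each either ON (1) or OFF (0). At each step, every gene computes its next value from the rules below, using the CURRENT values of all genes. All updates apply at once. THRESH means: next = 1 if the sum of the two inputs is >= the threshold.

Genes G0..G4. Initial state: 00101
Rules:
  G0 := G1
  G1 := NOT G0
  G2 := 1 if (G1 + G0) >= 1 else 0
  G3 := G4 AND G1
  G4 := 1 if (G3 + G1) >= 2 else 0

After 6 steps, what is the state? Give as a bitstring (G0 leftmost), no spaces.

Step 1: G0=G1=0 G1=NOT G0=NOT 0=1 G2=(0+0>=1)=0 G3=G4&G1=1&0=0 G4=(0+0>=2)=0 -> 01000
Step 2: G0=G1=1 G1=NOT G0=NOT 0=1 G2=(1+0>=1)=1 G3=G4&G1=0&1=0 G4=(0+1>=2)=0 -> 11100
Step 3: G0=G1=1 G1=NOT G0=NOT 1=0 G2=(1+1>=1)=1 G3=G4&G1=0&1=0 G4=(0+1>=2)=0 -> 10100
Step 4: G0=G1=0 G1=NOT G0=NOT 1=0 G2=(0+1>=1)=1 G3=G4&G1=0&0=0 G4=(0+0>=2)=0 -> 00100
Step 5: G0=G1=0 G1=NOT G0=NOT 0=1 G2=(0+0>=1)=0 G3=G4&G1=0&0=0 G4=(0+0>=2)=0 -> 01000
Step 6: G0=G1=1 G1=NOT G0=NOT 0=1 G2=(1+0>=1)=1 G3=G4&G1=0&1=0 G4=(0+1>=2)=0 -> 11100

11100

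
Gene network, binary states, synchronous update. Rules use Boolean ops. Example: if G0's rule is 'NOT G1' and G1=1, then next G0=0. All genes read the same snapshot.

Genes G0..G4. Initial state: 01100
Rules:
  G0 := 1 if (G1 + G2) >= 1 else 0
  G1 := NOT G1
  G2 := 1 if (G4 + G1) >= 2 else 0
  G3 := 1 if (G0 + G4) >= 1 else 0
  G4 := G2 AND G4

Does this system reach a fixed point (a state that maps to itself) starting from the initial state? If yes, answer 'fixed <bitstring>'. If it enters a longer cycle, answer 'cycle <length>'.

Answer: cycle 2

Derivation:
Step 0: 01100
Step 1: G0=(1+1>=1)=1 G1=NOT G1=NOT 1=0 G2=(0+1>=2)=0 G3=(0+0>=1)=0 G4=G2&G4=1&0=0 -> 10000
Step 2: G0=(0+0>=1)=0 G1=NOT G1=NOT 0=1 G2=(0+0>=2)=0 G3=(1+0>=1)=1 G4=G2&G4=0&0=0 -> 01010
Step 3: G0=(1+0>=1)=1 G1=NOT G1=NOT 1=0 G2=(0+1>=2)=0 G3=(0+0>=1)=0 G4=G2&G4=0&0=0 -> 10000
Cycle of length 2 starting at step 1 -> no fixed point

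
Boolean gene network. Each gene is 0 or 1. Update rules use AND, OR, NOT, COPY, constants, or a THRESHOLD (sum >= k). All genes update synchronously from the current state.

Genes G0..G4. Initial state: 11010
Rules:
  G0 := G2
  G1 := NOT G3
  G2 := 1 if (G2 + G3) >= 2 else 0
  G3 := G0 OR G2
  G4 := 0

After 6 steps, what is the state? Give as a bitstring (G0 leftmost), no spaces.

Step 1: G0=G2=0 G1=NOT G3=NOT 1=0 G2=(0+1>=2)=0 G3=G0|G2=1|0=1 G4=0(const) -> 00010
Step 2: G0=G2=0 G1=NOT G3=NOT 1=0 G2=(0+1>=2)=0 G3=G0|G2=0|0=0 G4=0(const) -> 00000
Step 3: G0=G2=0 G1=NOT G3=NOT 0=1 G2=(0+0>=2)=0 G3=G0|G2=0|0=0 G4=0(const) -> 01000
Step 4: G0=G2=0 G1=NOT G3=NOT 0=1 G2=(0+0>=2)=0 G3=G0|G2=0|0=0 G4=0(const) -> 01000
Step 5: G0=G2=0 G1=NOT G3=NOT 0=1 G2=(0+0>=2)=0 G3=G0|G2=0|0=0 G4=0(const) -> 01000
Step 6: G0=G2=0 G1=NOT G3=NOT 0=1 G2=(0+0>=2)=0 G3=G0|G2=0|0=0 G4=0(const) -> 01000

01000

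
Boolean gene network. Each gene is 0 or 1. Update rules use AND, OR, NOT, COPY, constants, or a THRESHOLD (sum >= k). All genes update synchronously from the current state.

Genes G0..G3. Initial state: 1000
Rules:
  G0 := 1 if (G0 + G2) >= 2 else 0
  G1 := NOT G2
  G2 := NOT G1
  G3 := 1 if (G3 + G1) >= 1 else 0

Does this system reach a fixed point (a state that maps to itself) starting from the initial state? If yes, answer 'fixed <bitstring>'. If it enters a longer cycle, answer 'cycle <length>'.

Step 0: 1000
Step 1: G0=(1+0>=2)=0 G1=NOT G2=NOT 0=1 G2=NOT G1=NOT 0=1 G3=(0+0>=1)=0 -> 0110
Step 2: G0=(0+1>=2)=0 G1=NOT G2=NOT 1=0 G2=NOT G1=NOT 1=0 G3=(0+1>=1)=1 -> 0001
Step 3: G0=(0+0>=2)=0 G1=NOT G2=NOT 0=1 G2=NOT G1=NOT 0=1 G3=(1+0>=1)=1 -> 0111
Step 4: G0=(0+1>=2)=0 G1=NOT G2=NOT 1=0 G2=NOT G1=NOT 1=0 G3=(1+1>=1)=1 -> 0001
Cycle of length 2 starting at step 2 -> no fixed point

Answer: cycle 2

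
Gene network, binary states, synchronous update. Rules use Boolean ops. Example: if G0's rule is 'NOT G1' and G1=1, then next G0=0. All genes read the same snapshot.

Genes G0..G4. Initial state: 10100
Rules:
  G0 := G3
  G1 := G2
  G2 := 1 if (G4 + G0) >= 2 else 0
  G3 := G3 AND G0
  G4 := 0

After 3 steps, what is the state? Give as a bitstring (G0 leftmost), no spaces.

Step 1: G0=G3=0 G1=G2=1 G2=(0+1>=2)=0 G3=G3&G0=0&1=0 G4=0(const) -> 01000
Step 2: G0=G3=0 G1=G2=0 G2=(0+0>=2)=0 G3=G3&G0=0&0=0 G4=0(const) -> 00000
Step 3: G0=G3=0 G1=G2=0 G2=(0+0>=2)=0 G3=G3&G0=0&0=0 G4=0(const) -> 00000

00000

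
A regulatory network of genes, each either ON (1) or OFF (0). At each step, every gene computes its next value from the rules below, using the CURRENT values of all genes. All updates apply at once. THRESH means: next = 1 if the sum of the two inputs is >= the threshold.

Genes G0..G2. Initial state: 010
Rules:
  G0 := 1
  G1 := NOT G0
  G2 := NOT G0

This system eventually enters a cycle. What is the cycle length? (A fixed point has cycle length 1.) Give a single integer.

Answer: 1

Derivation:
Step 0: 010
Step 1: G0=1(const) G1=NOT G0=NOT 0=1 G2=NOT G0=NOT 0=1 -> 111
Step 2: G0=1(const) G1=NOT G0=NOT 1=0 G2=NOT G0=NOT 1=0 -> 100
Step 3: G0=1(const) G1=NOT G0=NOT 1=0 G2=NOT G0=NOT 1=0 -> 100
State from step 3 equals state from step 2 -> cycle length 1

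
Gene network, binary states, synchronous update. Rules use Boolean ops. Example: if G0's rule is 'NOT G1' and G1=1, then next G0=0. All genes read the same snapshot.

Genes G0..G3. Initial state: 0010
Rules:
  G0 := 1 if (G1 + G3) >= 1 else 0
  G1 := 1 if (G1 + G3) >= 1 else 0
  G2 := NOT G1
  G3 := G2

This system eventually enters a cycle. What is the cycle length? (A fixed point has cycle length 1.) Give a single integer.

Answer: 1

Derivation:
Step 0: 0010
Step 1: G0=(0+0>=1)=0 G1=(0+0>=1)=0 G2=NOT G1=NOT 0=1 G3=G2=1 -> 0011
Step 2: G0=(0+1>=1)=1 G1=(0+1>=1)=1 G2=NOT G1=NOT 0=1 G3=G2=1 -> 1111
Step 3: G0=(1+1>=1)=1 G1=(1+1>=1)=1 G2=NOT G1=NOT 1=0 G3=G2=1 -> 1101
Step 4: G0=(1+1>=1)=1 G1=(1+1>=1)=1 G2=NOT G1=NOT 1=0 G3=G2=0 -> 1100
Step 5: G0=(1+0>=1)=1 G1=(1+0>=1)=1 G2=NOT G1=NOT 1=0 G3=G2=0 -> 1100
State from step 5 equals state from step 4 -> cycle length 1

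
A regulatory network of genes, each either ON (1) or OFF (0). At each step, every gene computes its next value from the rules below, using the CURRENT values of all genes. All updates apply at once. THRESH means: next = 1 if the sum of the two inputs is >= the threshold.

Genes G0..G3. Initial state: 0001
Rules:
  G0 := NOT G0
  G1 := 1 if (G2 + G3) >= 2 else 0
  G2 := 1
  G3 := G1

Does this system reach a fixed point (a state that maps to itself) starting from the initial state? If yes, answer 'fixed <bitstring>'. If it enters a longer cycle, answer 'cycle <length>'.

Step 0: 0001
Step 1: G0=NOT G0=NOT 0=1 G1=(0+1>=2)=0 G2=1(const) G3=G1=0 -> 1010
Step 2: G0=NOT G0=NOT 1=0 G1=(1+0>=2)=0 G2=1(const) G3=G1=0 -> 0010
Step 3: G0=NOT G0=NOT 0=1 G1=(1+0>=2)=0 G2=1(const) G3=G1=0 -> 1010
Cycle of length 2 starting at step 1 -> no fixed point

Answer: cycle 2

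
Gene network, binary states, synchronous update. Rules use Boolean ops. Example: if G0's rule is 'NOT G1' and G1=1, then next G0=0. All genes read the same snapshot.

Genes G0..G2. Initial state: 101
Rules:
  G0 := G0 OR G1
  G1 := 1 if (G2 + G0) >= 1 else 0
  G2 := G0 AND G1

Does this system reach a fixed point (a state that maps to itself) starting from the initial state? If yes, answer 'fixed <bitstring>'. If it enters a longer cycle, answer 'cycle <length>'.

Answer: fixed 111

Derivation:
Step 0: 101
Step 1: G0=G0|G1=1|0=1 G1=(1+1>=1)=1 G2=G0&G1=1&0=0 -> 110
Step 2: G0=G0|G1=1|1=1 G1=(0+1>=1)=1 G2=G0&G1=1&1=1 -> 111
Step 3: G0=G0|G1=1|1=1 G1=(1+1>=1)=1 G2=G0&G1=1&1=1 -> 111
Fixed point reached at step 2: 111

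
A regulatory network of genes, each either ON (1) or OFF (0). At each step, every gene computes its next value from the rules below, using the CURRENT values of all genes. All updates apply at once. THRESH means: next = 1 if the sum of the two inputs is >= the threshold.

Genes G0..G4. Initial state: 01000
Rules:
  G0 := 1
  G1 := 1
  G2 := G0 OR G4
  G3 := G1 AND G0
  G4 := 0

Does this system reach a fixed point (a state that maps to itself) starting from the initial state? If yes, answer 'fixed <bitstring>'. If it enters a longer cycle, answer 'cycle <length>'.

Answer: fixed 11110

Derivation:
Step 0: 01000
Step 1: G0=1(const) G1=1(const) G2=G0|G4=0|0=0 G3=G1&G0=1&0=0 G4=0(const) -> 11000
Step 2: G0=1(const) G1=1(const) G2=G0|G4=1|0=1 G3=G1&G0=1&1=1 G4=0(const) -> 11110
Step 3: G0=1(const) G1=1(const) G2=G0|G4=1|0=1 G3=G1&G0=1&1=1 G4=0(const) -> 11110
Fixed point reached at step 2: 11110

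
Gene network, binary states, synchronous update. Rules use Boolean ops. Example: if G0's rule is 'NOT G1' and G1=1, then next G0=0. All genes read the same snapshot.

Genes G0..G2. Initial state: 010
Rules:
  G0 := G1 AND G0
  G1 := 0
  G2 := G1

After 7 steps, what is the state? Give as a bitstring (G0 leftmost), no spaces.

Step 1: G0=G1&G0=1&0=0 G1=0(const) G2=G1=1 -> 001
Step 2: G0=G1&G0=0&0=0 G1=0(const) G2=G1=0 -> 000
Step 3: G0=G1&G0=0&0=0 G1=0(const) G2=G1=0 -> 000
Step 4: G0=G1&G0=0&0=0 G1=0(const) G2=G1=0 -> 000
Step 5: G0=G1&G0=0&0=0 G1=0(const) G2=G1=0 -> 000
Step 6: G0=G1&G0=0&0=0 G1=0(const) G2=G1=0 -> 000
Step 7: G0=G1&G0=0&0=0 G1=0(const) G2=G1=0 -> 000

000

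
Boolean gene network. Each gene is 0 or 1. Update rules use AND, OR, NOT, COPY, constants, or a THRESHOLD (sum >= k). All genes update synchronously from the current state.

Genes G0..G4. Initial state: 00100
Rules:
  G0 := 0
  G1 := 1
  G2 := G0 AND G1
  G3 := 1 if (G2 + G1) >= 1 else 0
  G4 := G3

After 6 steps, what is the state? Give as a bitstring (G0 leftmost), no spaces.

Step 1: G0=0(const) G1=1(const) G2=G0&G1=0&0=0 G3=(1+0>=1)=1 G4=G3=0 -> 01010
Step 2: G0=0(const) G1=1(const) G2=G0&G1=0&1=0 G3=(0+1>=1)=1 G4=G3=1 -> 01011
Step 3: G0=0(const) G1=1(const) G2=G0&G1=0&1=0 G3=(0+1>=1)=1 G4=G3=1 -> 01011
Step 4: G0=0(const) G1=1(const) G2=G0&G1=0&1=0 G3=(0+1>=1)=1 G4=G3=1 -> 01011
Step 5: G0=0(const) G1=1(const) G2=G0&G1=0&1=0 G3=(0+1>=1)=1 G4=G3=1 -> 01011
Step 6: G0=0(const) G1=1(const) G2=G0&G1=0&1=0 G3=(0+1>=1)=1 G4=G3=1 -> 01011

01011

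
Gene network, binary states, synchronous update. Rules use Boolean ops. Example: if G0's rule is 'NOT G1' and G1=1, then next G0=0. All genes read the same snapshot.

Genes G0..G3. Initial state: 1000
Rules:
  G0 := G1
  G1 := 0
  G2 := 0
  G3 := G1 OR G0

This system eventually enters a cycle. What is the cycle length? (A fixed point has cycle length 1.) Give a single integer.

Step 0: 1000
Step 1: G0=G1=0 G1=0(const) G2=0(const) G3=G1|G0=0|1=1 -> 0001
Step 2: G0=G1=0 G1=0(const) G2=0(const) G3=G1|G0=0|0=0 -> 0000
Step 3: G0=G1=0 G1=0(const) G2=0(const) G3=G1|G0=0|0=0 -> 0000
State from step 3 equals state from step 2 -> cycle length 1

Answer: 1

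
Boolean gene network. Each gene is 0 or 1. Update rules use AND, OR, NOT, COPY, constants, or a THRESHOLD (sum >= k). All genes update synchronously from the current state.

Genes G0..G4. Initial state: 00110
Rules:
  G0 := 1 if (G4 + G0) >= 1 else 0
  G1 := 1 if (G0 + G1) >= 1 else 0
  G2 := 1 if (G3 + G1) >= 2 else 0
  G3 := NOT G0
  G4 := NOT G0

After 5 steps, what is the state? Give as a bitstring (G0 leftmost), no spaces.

Step 1: G0=(0+0>=1)=0 G1=(0+0>=1)=0 G2=(1+0>=2)=0 G3=NOT G0=NOT 0=1 G4=NOT G0=NOT 0=1 -> 00011
Step 2: G0=(1+0>=1)=1 G1=(0+0>=1)=0 G2=(1+0>=2)=0 G3=NOT G0=NOT 0=1 G4=NOT G0=NOT 0=1 -> 10011
Step 3: G0=(1+1>=1)=1 G1=(1+0>=1)=1 G2=(1+0>=2)=0 G3=NOT G0=NOT 1=0 G4=NOT G0=NOT 1=0 -> 11000
Step 4: G0=(0+1>=1)=1 G1=(1+1>=1)=1 G2=(0+1>=2)=0 G3=NOT G0=NOT 1=0 G4=NOT G0=NOT 1=0 -> 11000
Step 5: G0=(0+1>=1)=1 G1=(1+1>=1)=1 G2=(0+1>=2)=0 G3=NOT G0=NOT 1=0 G4=NOT G0=NOT 1=0 -> 11000

11000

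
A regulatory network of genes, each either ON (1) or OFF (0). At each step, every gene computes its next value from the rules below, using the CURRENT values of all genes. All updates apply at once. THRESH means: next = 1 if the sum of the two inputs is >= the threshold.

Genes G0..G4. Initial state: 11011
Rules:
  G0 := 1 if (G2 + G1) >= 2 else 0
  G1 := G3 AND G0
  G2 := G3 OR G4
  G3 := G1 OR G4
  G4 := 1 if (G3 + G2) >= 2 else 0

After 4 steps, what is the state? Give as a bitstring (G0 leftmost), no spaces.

Step 1: G0=(0+1>=2)=0 G1=G3&G0=1&1=1 G2=G3|G4=1|1=1 G3=G1|G4=1|1=1 G4=(1+0>=2)=0 -> 01110
Step 2: G0=(1+1>=2)=1 G1=G3&G0=1&0=0 G2=G3|G4=1|0=1 G3=G1|G4=1|0=1 G4=(1+1>=2)=1 -> 10111
Step 3: G0=(1+0>=2)=0 G1=G3&G0=1&1=1 G2=G3|G4=1|1=1 G3=G1|G4=0|1=1 G4=(1+1>=2)=1 -> 01111
Step 4: G0=(1+1>=2)=1 G1=G3&G0=1&0=0 G2=G3|G4=1|1=1 G3=G1|G4=1|1=1 G4=(1+1>=2)=1 -> 10111

10111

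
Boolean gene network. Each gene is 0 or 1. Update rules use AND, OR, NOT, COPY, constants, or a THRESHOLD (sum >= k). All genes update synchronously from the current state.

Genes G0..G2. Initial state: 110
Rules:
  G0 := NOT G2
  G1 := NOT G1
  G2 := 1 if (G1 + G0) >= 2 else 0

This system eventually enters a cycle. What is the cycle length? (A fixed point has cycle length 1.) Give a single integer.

Answer: 4

Derivation:
Step 0: 110
Step 1: G0=NOT G2=NOT 0=1 G1=NOT G1=NOT 1=0 G2=(1+1>=2)=1 -> 101
Step 2: G0=NOT G2=NOT 1=0 G1=NOT G1=NOT 0=1 G2=(0+1>=2)=0 -> 010
Step 3: G0=NOT G2=NOT 0=1 G1=NOT G1=NOT 1=0 G2=(1+0>=2)=0 -> 100
Step 4: G0=NOT G2=NOT 0=1 G1=NOT G1=NOT 0=1 G2=(0+1>=2)=0 -> 110
State from step 4 equals state from step 0 -> cycle length 4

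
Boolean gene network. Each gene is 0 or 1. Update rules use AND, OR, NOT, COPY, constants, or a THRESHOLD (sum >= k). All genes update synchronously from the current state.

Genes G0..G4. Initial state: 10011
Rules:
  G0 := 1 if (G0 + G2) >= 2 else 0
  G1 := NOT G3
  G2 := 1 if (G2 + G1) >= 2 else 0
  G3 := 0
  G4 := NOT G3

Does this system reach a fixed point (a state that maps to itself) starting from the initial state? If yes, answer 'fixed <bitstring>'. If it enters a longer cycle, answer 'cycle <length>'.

Answer: fixed 01001

Derivation:
Step 0: 10011
Step 1: G0=(1+0>=2)=0 G1=NOT G3=NOT 1=0 G2=(0+0>=2)=0 G3=0(const) G4=NOT G3=NOT 1=0 -> 00000
Step 2: G0=(0+0>=2)=0 G1=NOT G3=NOT 0=1 G2=(0+0>=2)=0 G3=0(const) G4=NOT G3=NOT 0=1 -> 01001
Step 3: G0=(0+0>=2)=0 G1=NOT G3=NOT 0=1 G2=(0+1>=2)=0 G3=0(const) G4=NOT G3=NOT 0=1 -> 01001
Fixed point reached at step 2: 01001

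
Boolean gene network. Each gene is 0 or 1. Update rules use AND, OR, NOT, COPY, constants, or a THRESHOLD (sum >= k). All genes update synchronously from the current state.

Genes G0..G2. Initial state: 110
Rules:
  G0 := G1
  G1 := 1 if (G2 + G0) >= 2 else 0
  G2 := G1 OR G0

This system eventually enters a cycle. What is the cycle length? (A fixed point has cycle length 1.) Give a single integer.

Step 0: 110
Step 1: G0=G1=1 G1=(0+1>=2)=0 G2=G1|G0=1|1=1 -> 101
Step 2: G0=G1=0 G1=(1+1>=2)=1 G2=G1|G0=0|1=1 -> 011
Step 3: G0=G1=1 G1=(1+0>=2)=0 G2=G1|G0=1|0=1 -> 101
State from step 3 equals state from step 1 -> cycle length 2

Answer: 2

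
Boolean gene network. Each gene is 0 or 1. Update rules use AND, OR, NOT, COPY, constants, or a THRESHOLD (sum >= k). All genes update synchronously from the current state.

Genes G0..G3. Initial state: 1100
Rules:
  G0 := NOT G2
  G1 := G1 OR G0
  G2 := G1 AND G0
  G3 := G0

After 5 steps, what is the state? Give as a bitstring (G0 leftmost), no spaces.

Step 1: G0=NOT G2=NOT 0=1 G1=G1|G0=1|1=1 G2=G1&G0=1&1=1 G3=G0=1 -> 1111
Step 2: G0=NOT G2=NOT 1=0 G1=G1|G0=1|1=1 G2=G1&G0=1&1=1 G3=G0=1 -> 0111
Step 3: G0=NOT G2=NOT 1=0 G1=G1|G0=1|0=1 G2=G1&G0=1&0=0 G3=G0=0 -> 0100
Step 4: G0=NOT G2=NOT 0=1 G1=G1|G0=1|0=1 G2=G1&G0=1&0=0 G3=G0=0 -> 1100
Step 5: G0=NOT G2=NOT 0=1 G1=G1|G0=1|1=1 G2=G1&G0=1&1=1 G3=G0=1 -> 1111

1111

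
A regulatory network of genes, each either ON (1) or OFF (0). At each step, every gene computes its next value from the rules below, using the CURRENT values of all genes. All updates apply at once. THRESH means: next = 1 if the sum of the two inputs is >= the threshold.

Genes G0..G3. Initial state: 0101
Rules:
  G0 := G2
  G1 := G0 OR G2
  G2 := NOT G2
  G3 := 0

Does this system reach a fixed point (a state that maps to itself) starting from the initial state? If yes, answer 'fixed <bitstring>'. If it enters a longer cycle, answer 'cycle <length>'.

Answer: cycle 2

Derivation:
Step 0: 0101
Step 1: G0=G2=0 G1=G0|G2=0|0=0 G2=NOT G2=NOT 0=1 G3=0(const) -> 0010
Step 2: G0=G2=1 G1=G0|G2=0|1=1 G2=NOT G2=NOT 1=0 G3=0(const) -> 1100
Step 3: G0=G2=0 G1=G0|G2=1|0=1 G2=NOT G2=NOT 0=1 G3=0(const) -> 0110
Step 4: G0=G2=1 G1=G0|G2=0|1=1 G2=NOT G2=NOT 1=0 G3=0(const) -> 1100
Cycle of length 2 starting at step 2 -> no fixed point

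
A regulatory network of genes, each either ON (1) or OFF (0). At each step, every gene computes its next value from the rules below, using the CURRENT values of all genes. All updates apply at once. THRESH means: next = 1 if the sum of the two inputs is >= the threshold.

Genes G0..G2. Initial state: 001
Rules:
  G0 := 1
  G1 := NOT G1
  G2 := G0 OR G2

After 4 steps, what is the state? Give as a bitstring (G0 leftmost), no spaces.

Step 1: G0=1(const) G1=NOT G1=NOT 0=1 G2=G0|G2=0|1=1 -> 111
Step 2: G0=1(const) G1=NOT G1=NOT 1=0 G2=G0|G2=1|1=1 -> 101
Step 3: G0=1(const) G1=NOT G1=NOT 0=1 G2=G0|G2=1|1=1 -> 111
Step 4: G0=1(const) G1=NOT G1=NOT 1=0 G2=G0|G2=1|1=1 -> 101

101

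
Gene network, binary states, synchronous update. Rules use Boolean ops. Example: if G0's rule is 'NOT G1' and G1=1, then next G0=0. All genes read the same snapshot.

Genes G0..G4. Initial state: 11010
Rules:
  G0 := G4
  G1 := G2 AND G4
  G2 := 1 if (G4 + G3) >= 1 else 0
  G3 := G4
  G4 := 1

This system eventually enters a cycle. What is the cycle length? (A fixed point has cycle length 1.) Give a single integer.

Step 0: 11010
Step 1: G0=G4=0 G1=G2&G4=0&0=0 G2=(0+1>=1)=1 G3=G4=0 G4=1(const) -> 00101
Step 2: G0=G4=1 G1=G2&G4=1&1=1 G2=(1+0>=1)=1 G3=G4=1 G4=1(const) -> 11111
Step 3: G0=G4=1 G1=G2&G4=1&1=1 G2=(1+1>=1)=1 G3=G4=1 G4=1(const) -> 11111
State from step 3 equals state from step 2 -> cycle length 1

Answer: 1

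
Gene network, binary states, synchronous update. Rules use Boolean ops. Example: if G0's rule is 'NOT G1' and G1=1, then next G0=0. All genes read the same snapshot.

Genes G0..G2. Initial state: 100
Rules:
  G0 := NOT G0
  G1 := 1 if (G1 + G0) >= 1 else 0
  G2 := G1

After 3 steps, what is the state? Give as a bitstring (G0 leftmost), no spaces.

Step 1: G0=NOT G0=NOT 1=0 G1=(0+1>=1)=1 G2=G1=0 -> 010
Step 2: G0=NOT G0=NOT 0=1 G1=(1+0>=1)=1 G2=G1=1 -> 111
Step 3: G0=NOT G0=NOT 1=0 G1=(1+1>=1)=1 G2=G1=1 -> 011

011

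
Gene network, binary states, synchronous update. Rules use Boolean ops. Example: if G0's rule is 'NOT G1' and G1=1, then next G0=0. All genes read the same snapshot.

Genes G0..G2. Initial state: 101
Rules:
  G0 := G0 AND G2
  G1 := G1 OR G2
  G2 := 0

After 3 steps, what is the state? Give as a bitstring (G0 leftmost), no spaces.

Step 1: G0=G0&G2=1&1=1 G1=G1|G2=0|1=1 G2=0(const) -> 110
Step 2: G0=G0&G2=1&0=0 G1=G1|G2=1|0=1 G2=0(const) -> 010
Step 3: G0=G0&G2=0&0=0 G1=G1|G2=1|0=1 G2=0(const) -> 010

010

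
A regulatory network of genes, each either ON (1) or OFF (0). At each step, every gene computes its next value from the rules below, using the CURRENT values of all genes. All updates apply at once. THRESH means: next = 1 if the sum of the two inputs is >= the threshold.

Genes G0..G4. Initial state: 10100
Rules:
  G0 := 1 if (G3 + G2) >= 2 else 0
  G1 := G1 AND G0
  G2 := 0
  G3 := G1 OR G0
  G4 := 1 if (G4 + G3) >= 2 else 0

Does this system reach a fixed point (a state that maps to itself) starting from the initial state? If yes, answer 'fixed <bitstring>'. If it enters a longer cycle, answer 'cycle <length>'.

Step 0: 10100
Step 1: G0=(0+1>=2)=0 G1=G1&G0=0&1=0 G2=0(const) G3=G1|G0=0|1=1 G4=(0+0>=2)=0 -> 00010
Step 2: G0=(1+0>=2)=0 G1=G1&G0=0&0=0 G2=0(const) G3=G1|G0=0|0=0 G4=(0+1>=2)=0 -> 00000
Step 3: G0=(0+0>=2)=0 G1=G1&G0=0&0=0 G2=0(const) G3=G1|G0=0|0=0 G4=(0+0>=2)=0 -> 00000
Fixed point reached at step 2: 00000

Answer: fixed 00000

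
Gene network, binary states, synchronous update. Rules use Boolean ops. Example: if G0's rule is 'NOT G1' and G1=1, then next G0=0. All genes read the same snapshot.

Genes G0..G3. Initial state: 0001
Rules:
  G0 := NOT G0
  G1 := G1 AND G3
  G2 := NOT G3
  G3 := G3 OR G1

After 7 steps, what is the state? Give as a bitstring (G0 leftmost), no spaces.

Step 1: G0=NOT G0=NOT 0=1 G1=G1&G3=0&1=0 G2=NOT G3=NOT 1=0 G3=G3|G1=1|0=1 -> 1001
Step 2: G0=NOT G0=NOT 1=0 G1=G1&G3=0&1=0 G2=NOT G3=NOT 1=0 G3=G3|G1=1|0=1 -> 0001
Step 3: G0=NOT G0=NOT 0=1 G1=G1&G3=0&1=0 G2=NOT G3=NOT 1=0 G3=G3|G1=1|0=1 -> 1001
Step 4: G0=NOT G0=NOT 1=0 G1=G1&G3=0&1=0 G2=NOT G3=NOT 1=0 G3=G3|G1=1|0=1 -> 0001
Step 5: G0=NOT G0=NOT 0=1 G1=G1&G3=0&1=0 G2=NOT G3=NOT 1=0 G3=G3|G1=1|0=1 -> 1001
Step 6: G0=NOT G0=NOT 1=0 G1=G1&G3=0&1=0 G2=NOT G3=NOT 1=0 G3=G3|G1=1|0=1 -> 0001
Step 7: G0=NOT G0=NOT 0=1 G1=G1&G3=0&1=0 G2=NOT G3=NOT 1=0 G3=G3|G1=1|0=1 -> 1001

1001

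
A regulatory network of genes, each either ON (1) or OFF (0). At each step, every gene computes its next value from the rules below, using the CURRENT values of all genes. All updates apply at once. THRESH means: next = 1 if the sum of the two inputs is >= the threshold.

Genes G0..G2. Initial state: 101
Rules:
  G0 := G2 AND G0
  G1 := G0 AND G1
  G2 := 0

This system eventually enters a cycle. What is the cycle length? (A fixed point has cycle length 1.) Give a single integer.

Step 0: 101
Step 1: G0=G2&G0=1&1=1 G1=G0&G1=1&0=0 G2=0(const) -> 100
Step 2: G0=G2&G0=0&1=0 G1=G0&G1=1&0=0 G2=0(const) -> 000
Step 3: G0=G2&G0=0&0=0 G1=G0&G1=0&0=0 G2=0(const) -> 000
State from step 3 equals state from step 2 -> cycle length 1

Answer: 1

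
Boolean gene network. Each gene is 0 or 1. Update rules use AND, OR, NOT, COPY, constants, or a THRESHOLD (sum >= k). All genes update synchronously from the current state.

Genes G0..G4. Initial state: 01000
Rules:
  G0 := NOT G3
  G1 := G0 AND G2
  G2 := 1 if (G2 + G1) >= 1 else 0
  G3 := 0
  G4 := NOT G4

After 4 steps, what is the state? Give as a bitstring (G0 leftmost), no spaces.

Step 1: G0=NOT G3=NOT 0=1 G1=G0&G2=0&0=0 G2=(0+1>=1)=1 G3=0(const) G4=NOT G4=NOT 0=1 -> 10101
Step 2: G0=NOT G3=NOT 0=1 G1=G0&G2=1&1=1 G2=(1+0>=1)=1 G3=0(const) G4=NOT G4=NOT 1=0 -> 11100
Step 3: G0=NOT G3=NOT 0=1 G1=G0&G2=1&1=1 G2=(1+1>=1)=1 G3=0(const) G4=NOT G4=NOT 0=1 -> 11101
Step 4: G0=NOT G3=NOT 0=1 G1=G0&G2=1&1=1 G2=(1+1>=1)=1 G3=0(const) G4=NOT G4=NOT 1=0 -> 11100

11100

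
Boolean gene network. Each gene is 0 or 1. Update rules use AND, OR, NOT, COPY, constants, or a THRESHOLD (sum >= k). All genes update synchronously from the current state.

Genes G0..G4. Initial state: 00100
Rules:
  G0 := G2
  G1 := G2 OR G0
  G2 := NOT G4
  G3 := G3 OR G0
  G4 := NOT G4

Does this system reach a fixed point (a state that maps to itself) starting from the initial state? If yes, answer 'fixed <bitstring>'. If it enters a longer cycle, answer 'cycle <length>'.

Step 0: 00100
Step 1: G0=G2=1 G1=G2|G0=1|0=1 G2=NOT G4=NOT 0=1 G3=G3|G0=0|0=0 G4=NOT G4=NOT 0=1 -> 11101
Step 2: G0=G2=1 G1=G2|G0=1|1=1 G2=NOT G4=NOT 1=0 G3=G3|G0=0|1=1 G4=NOT G4=NOT 1=0 -> 11010
Step 3: G0=G2=0 G1=G2|G0=0|1=1 G2=NOT G4=NOT 0=1 G3=G3|G0=1|1=1 G4=NOT G4=NOT 0=1 -> 01111
Step 4: G0=G2=1 G1=G2|G0=1|0=1 G2=NOT G4=NOT 1=0 G3=G3|G0=1|0=1 G4=NOT G4=NOT 1=0 -> 11010
Cycle of length 2 starting at step 2 -> no fixed point

Answer: cycle 2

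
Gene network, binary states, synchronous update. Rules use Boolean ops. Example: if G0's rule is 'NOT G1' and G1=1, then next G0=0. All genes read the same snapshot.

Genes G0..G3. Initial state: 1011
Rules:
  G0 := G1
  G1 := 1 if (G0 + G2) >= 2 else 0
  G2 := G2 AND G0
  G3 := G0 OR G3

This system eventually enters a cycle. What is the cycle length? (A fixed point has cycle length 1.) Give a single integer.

Answer: 1

Derivation:
Step 0: 1011
Step 1: G0=G1=0 G1=(1+1>=2)=1 G2=G2&G0=1&1=1 G3=G0|G3=1|1=1 -> 0111
Step 2: G0=G1=1 G1=(0+1>=2)=0 G2=G2&G0=1&0=0 G3=G0|G3=0|1=1 -> 1001
Step 3: G0=G1=0 G1=(1+0>=2)=0 G2=G2&G0=0&1=0 G3=G0|G3=1|1=1 -> 0001
Step 4: G0=G1=0 G1=(0+0>=2)=0 G2=G2&G0=0&0=0 G3=G0|G3=0|1=1 -> 0001
State from step 4 equals state from step 3 -> cycle length 1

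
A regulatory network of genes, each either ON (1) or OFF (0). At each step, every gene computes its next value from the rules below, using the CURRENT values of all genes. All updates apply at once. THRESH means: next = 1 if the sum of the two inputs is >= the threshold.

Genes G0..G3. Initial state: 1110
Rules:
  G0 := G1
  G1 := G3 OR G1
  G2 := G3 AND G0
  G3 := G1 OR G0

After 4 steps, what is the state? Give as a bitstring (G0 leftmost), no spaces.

Step 1: G0=G1=1 G1=G3|G1=0|1=1 G2=G3&G0=0&1=0 G3=G1|G0=1|1=1 -> 1101
Step 2: G0=G1=1 G1=G3|G1=1|1=1 G2=G3&G0=1&1=1 G3=G1|G0=1|1=1 -> 1111
Step 3: G0=G1=1 G1=G3|G1=1|1=1 G2=G3&G0=1&1=1 G3=G1|G0=1|1=1 -> 1111
Step 4: G0=G1=1 G1=G3|G1=1|1=1 G2=G3&G0=1&1=1 G3=G1|G0=1|1=1 -> 1111

1111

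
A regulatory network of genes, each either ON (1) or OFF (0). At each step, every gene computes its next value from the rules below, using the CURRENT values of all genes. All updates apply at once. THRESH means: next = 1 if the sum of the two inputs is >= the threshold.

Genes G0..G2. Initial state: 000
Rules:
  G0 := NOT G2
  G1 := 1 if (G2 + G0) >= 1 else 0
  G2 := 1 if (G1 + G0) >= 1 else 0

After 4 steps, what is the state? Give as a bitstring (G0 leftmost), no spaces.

Step 1: G0=NOT G2=NOT 0=1 G1=(0+0>=1)=0 G2=(0+0>=1)=0 -> 100
Step 2: G0=NOT G2=NOT 0=1 G1=(0+1>=1)=1 G2=(0+1>=1)=1 -> 111
Step 3: G0=NOT G2=NOT 1=0 G1=(1+1>=1)=1 G2=(1+1>=1)=1 -> 011
Step 4: G0=NOT G2=NOT 1=0 G1=(1+0>=1)=1 G2=(1+0>=1)=1 -> 011

011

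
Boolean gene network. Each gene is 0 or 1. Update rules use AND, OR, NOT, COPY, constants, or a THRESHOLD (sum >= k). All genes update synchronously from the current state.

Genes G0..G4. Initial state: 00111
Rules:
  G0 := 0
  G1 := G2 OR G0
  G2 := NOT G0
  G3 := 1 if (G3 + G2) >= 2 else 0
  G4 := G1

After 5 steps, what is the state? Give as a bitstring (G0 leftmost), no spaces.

Step 1: G0=0(const) G1=G2|G0=1|0=1 G2=NOT G0=NOT 0=1 G3=(1+1>=2)=1 G4=G1=0 -> 01110
Step 2: G0=0(const) G1=G2|G0=1|0=1 G2=NOT G0=NOT 0=1 G3=(1+1>=2)=1 G4=G1=1 -> 01111
Step 3: G0=0(const) G1=G2|G0=1|0=1 G2=NOT G0=NOT 0=1 G3=(1+1>=2)=1 G4=G1=1 -> 01111
Step 4: G0=0(const) G1=G2|G0=1|0=1 G2=NOT G0=NOT 0=1 G3=(1+1>=2)=1 G4=G1=1 -> 01111
Step 5: G0=0(const) G1=G2|G0=1|0=1 G2=NOT G0=NOT 0=1 G3=(1+1>=2)=1 G4=G1=1 -> 01111

01111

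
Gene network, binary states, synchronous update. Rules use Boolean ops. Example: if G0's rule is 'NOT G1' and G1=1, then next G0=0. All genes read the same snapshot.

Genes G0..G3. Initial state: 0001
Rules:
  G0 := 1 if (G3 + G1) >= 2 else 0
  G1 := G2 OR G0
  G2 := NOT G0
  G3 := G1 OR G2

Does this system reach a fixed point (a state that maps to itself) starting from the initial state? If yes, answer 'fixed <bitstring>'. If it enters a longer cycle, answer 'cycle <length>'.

Answer: fixed 1101

Derivation:
Step 0: 0001
Step 1: G0=(1+0>=2)=0 G1=G2|G0=0|0=0 G2=NOT G0=NOT 0=1 G3=G1|G2=0|0=0 -> 0010
Step 2: G0=(0+0>=2)=0 G1=G2|G0=1|0=1 G2=NOT G0=NOT 0=1 G3=G1|G2=0|1=1 -> 0111
Step 3: G0=(1+1>=2)=1 G1=G2|G0=1|0=1 G2=NOT G0=NOT 0=1 G3=G1|G2=1|1=1 -> 1111
Step 4: G0=(1+1>=2)=1 G1=G2|G0=1|1=1 G2=NOT G0=NOT 1=0 G3=G1|G2=1|1=1 -> 1101
Step 5: G0=(1+1>=2)=1 G1=G2|G0=0|1=1 G2=NOT G0=NOT 1=0 G3=G1|G2=1|0=1 -> 1101
Fixed point reached at step 4: 1101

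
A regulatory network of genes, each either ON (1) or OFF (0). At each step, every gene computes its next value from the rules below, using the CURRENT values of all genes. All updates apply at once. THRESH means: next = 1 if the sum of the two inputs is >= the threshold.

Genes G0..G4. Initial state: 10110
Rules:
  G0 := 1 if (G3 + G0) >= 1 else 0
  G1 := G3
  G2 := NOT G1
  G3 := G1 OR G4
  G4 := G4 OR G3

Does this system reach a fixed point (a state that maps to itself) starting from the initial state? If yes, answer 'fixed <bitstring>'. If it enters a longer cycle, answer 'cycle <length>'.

Answer: fixed 11011

Derivation:
Step 0: 10110
Step 1: G0=(1+1>=1)=1 G1=G3=1 G2=NOT G1=NOT 0=1 G3=G1|G4=0|0=0 G4=G4|G3=0|1=1 -> 11101
Step 2: G0=(0+1>=1)=1 G1=G3=0 G2=NOT G1=NOT 1=0 G3=G1|G4=1|1=1 G4=G4|G3=1|0=1 -> 10011
Step 3: G0=(1+1>=1)=1 G1=G3=1 G2=NOT G1=NOT 0=1 G3=G1|G4=0|1=1 G4=G4|G3=1|1=1 -> 11111
Step 4: G0=(1+1>=1)=1 G1=G3=1 G2=NOT G1=NOT 1=0 G3=G1|G4=1|1=1 G4=G4|G3=1|1=1 -> 11011
Step 5: G0=(1+1>=1)=1 G1=G3=1 G2=NOT G1=NOT 1=0 G3=G1|G4=1|1=1 G4=G4|G3=1|1=1 -> 11011
Fixed point reached at step 4: 11011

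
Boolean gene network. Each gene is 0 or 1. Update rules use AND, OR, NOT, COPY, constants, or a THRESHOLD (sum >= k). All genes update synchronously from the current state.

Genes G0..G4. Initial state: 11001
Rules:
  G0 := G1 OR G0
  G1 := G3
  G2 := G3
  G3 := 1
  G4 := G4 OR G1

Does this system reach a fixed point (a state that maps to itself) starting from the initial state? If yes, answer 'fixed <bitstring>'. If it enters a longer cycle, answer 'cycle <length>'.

Answer: fixed 11111

Derivation:
Step 0: 11001
Step 1: G0=G1|G0=1|1=1 G1=G3=0 G2=G3=0 G3=1(const) G4=G4|G1=1|1=1 -> 10011
Step 2: G0=G1|G0=0|1=1 G1=G3=1 G2=G3=1 G3=1(const) G4=G4|G1=1|0=1 -> 11111
Step 3: G0=G1|G0=1|1=1 G1=G3=1 G2=G3=1 G3=1(const) G4=G4|G1=1|1=1 -> 11111
Fixed point reached at step 2: 11111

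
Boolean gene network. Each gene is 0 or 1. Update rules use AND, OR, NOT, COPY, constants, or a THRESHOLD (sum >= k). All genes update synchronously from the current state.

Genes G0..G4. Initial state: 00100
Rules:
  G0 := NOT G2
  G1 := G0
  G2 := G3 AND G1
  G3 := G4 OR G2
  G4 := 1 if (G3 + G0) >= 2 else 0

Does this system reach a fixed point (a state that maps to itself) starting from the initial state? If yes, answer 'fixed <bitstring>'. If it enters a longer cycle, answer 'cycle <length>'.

Answer: fixed 11000

Derivation:
Step 0: 00100
Step 1: G0=NOT G2=NOT 1=0 G1=G0=0 G2=G3&G1=0&0=0 G3=G4|G2=0|1=1 G4=(0+0>=2)=0 -> 00010
Step 2: G0=NOT G2=NOT 0=1 G1=G0=0 G2=G3&G1=1&0=0 G3=G4|G2=0|0=0 G4=(1+0>=2)=0 -> 10000
Step 3: G0=NOT G2=NOT 0=1 G1=G0=1 G2=G3&G1=0&0=0 G3=G4|G2=0|0=0 G4=(0+1>=2)=0 -> 11000
Step 4: G0=NOT G2=NOT 0=1 G1=G0=1 G2=G3&G1=0&1=0 G3=G4|G2=0|0=0 G4=(0+1>=2)=0 -> 11000
Fixed point reached at step 3: 11000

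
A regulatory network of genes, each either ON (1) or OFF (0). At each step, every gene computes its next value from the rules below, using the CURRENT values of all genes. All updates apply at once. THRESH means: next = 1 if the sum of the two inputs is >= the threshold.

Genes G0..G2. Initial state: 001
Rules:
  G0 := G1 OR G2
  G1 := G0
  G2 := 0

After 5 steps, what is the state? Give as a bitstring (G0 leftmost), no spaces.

Step 1: G0=G1|G2=0|1=1 G1=G0=0 G2=0(const) -> 100
Step 2: G0=G1|G2=0|0=0 G1=G0=1 G2=0(const) -> 010
Step 3: G0=G1|G2=1|0=1 G1=G0=0 G2=0(const) -> 100
Step 4: G0=G1|G2=0|0=0 G1=G0=1 G2=0(const) -> 010
Step 5: G0=G1|G2=1|0=1 G1=G0=0 G2=0(const) -> 100

100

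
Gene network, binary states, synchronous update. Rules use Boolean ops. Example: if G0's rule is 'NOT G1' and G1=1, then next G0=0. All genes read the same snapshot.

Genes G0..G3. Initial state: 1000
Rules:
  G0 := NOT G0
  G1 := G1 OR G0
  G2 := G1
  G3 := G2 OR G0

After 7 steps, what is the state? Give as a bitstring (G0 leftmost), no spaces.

Step 1: G0=NOT G0=NOT 1=0 G1=G1|G0=0|1=1 G2=G1=0 G3=G2|G0=0|1=1 -> 0101
Step 2: G0=NOT G0=NOT 0=1 G1=G1|G0=1|0=1 G2=G1=1 G3=G2|G0=0|0=0 -> 1110
Step 3: G0=NOT G0=NOT 1=0 G1=G1|G0=1|1=1 G2=G1=1 G3=G2|G0=1|1=1 -> 0111
Step 4: G0=NOT G0=NOT 0=1 G1=G1|G0=1|0=1 G2=G1=1 G3=G2|G0=1|0=1 -> 1111
Step 5: G0=NOT G0=NOT 1=0 G1=G1|G0=1|1=1 G2=G1=1 G3=G2|G0=1|1=1 -> 0111
Step 6: G0=NOT G0=NOT 0=1 G1=G1|G0=1|0=1 G2=G1=1 G3=G2|G0=1|0=1 -> 1111
Step 7: G0=NOT G0=NOT 1=0 G1=G1|G0=1|1=1 G2=G1=1 G3=G2|G0=1|1=1 -> 0111

0111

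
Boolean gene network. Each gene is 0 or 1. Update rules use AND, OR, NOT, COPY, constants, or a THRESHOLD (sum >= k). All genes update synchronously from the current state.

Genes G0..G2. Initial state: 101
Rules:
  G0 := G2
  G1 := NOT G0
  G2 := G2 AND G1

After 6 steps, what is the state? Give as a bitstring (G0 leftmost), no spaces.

Step 1: G0=G2=1 G1=NOT G0=NOT 1=0 G2=G2&G1=1&0=0 -> 100
Step 2: G0=G2=0 G1=NOT G0=NOT 1=0 G2=G2&G1=0&0=0 -> 000
Step 3: G0=G2=0 G1=NOT G0=NOT 0=1 G2=G2&G1=0&0=0 -> 010
Step 4: G0=G2=0 G1=NOT G0=NOT 0=1 G2=G2&G1=0&1=0 -> 010
Step 5: G0=G2=0 G1=NOT G0=NOT 0=1 G2=G2&G1=0&1=0 -> 010
Step 6: G0=G2=0 G1=NOT G0=NOT 0=1 G2=G2&G1=0&1=0 -> 010

010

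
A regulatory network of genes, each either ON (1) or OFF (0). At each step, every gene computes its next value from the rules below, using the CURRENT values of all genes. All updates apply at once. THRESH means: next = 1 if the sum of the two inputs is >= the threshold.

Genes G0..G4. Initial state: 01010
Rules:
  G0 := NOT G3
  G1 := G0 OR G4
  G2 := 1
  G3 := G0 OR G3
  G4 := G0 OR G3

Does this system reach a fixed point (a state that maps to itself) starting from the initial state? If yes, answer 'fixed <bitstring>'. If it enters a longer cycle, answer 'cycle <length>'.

Step 0: 01010
Step 1: G0=NOT G3=NOT 1=0 G1=G0|G4=0|0=0 G2=1(const) G3=G0|G3=0|1=1 G4=G0|G3=0|1=1 -> 00111
Step 2: G0=NOT G3=NOT 1=0 G1=G0|G4=0|1=1 G2=1(const) G3=G0|G3=0|1=1 G4=G0|G3=0|1=1 -> 01111
Step 3: G0=NOT G3=NOT 1=0 G1=G0|G4=0|1=1 G2=1(const) G3=G0|G3=0|1=1 G4=G0|G3=0|1=1 -> 01111
Fixed point reached at step 2: 01111

Answer: fixed 01111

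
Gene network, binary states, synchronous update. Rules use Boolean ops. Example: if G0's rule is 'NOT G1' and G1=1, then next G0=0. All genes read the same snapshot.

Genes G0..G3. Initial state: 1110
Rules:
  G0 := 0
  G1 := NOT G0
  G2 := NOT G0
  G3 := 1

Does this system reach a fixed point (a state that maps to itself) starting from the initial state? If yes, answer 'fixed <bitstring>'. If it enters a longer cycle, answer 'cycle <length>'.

Step 0: 1110
Step 1: G0=0(const) G1=NOT G0=NOT 1=0 G2=NOT G0=NOT 1=0 G3=1(const) -> 0001
Step 2: G0=0(const) G1=NOT G0=NOT 0=1 G2=NOT G0=NOT 0=1 G3=1(const) -> 0111
Step 3: G0=0(const) G1=NOT G0=NOT 0=1 G2=NOT G0=NOT 0=1 G3=1(const) -> 0111
Fixed point reached at step 2: 0111

Answer: fixed 0111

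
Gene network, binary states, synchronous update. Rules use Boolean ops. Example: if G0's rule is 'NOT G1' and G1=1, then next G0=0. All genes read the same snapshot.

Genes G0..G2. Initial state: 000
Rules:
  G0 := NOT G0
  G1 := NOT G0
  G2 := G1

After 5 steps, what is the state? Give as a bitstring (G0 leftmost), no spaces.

Step 1: G0=NOT G0=NOT 0=1 G1=NOT G0=NOT 0=1 G2=G1=0 -> 110
Step 2: G0=NOT G0=NOT 1=0 G1=NOT G0=NOT 1=0 G2=G1=1 -> 001
Step 3: G0=NOT G0=NOT 0=1 G1=NOT G0=NOT 0=1 G2=G1=0 -> 110
Step 4: G0=NOT G0=NOT 1=0 G1=NOT G0=NOT 1=0 G2=G1=1 -> 001
Step 5: G0=NOT G0=NOT 0=1 G1=NOT G0=NOT 0=1 G2=G1=0 -> 110

110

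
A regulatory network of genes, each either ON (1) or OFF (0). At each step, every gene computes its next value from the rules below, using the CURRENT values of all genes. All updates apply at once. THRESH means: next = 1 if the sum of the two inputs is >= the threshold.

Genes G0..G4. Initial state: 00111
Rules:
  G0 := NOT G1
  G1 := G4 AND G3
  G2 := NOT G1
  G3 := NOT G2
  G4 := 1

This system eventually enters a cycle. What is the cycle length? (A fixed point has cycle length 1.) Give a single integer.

Step 0: 00111
Step 1: G0=NOT G1=NOT 0=1 G1=G4&G3=1&1=1 G2=NOT G1=NOT 0=1 G3=NOT G2=NOT 1=0 G4=1(const) -> 11101
Step 2: G0=NOT G1=NOT 1=0 G1=G4&G3=1&0=0 G2=NOT G1=NOT 1=0 G3=NOT G2=NOT 1=0 G4=1(const) -> 00001
Step 3: G0=NOT G1=NOT 0=1 G1=G4&G3=1&0=0 G2=NOT G1=NOT 0=1 G3=NOT G2=NOT 0=1 G4=1(const) -> 10111
Step 4: G0=NOT G1=NOT 0=1 G1=G4&G3=1&1=1 G2=NOT G1=NOT 0=1 G3=NOT G2=NOT 1=0 G4=1(const) -> 11101
State from step 4 equals state from step 1 -> cycle length 3

Answer: 3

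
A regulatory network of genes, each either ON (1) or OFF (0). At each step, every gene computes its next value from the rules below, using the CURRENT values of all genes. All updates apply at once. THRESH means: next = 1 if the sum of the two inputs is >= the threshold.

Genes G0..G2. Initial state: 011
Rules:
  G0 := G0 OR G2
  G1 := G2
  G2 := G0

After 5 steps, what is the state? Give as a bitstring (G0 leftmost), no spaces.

Step 1: G0=G0|G2=0|1=1 G1=G2=1 G2=G0=0 -> 110
Step 2: G0=G0|G2=1|0=1 G1=G2=0 G2=G0=1 -> 101
Step 3: G0=G0|G2=1|1=1 G1=G2=1 G2=G0=1 -> 111
Step 4: G0=G0|G2=1|1=1 G1=G2=1 G2=G0=1 -> 111
Step 5: G0=G0|G2=1|1=1 G1=G2=1 G2=G0=1 -> 111

111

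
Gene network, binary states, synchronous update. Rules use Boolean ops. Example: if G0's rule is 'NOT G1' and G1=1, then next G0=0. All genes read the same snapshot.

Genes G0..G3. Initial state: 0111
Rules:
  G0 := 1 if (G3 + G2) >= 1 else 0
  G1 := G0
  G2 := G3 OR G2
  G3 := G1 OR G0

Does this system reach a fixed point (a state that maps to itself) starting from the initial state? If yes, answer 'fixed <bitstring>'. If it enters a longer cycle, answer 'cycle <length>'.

Answer: fixed 1111

Derivation:
Step 0: 0111
Step 1: G0=(1+1>=1)=1 G1=G0=0 G2=G3|G2=1|1=1 G3=G1|G0=1|0=1 -> 1011
Step 2: G0=(1+1>=1)=1 G1=G0=1 G2=G3|G2=1|1=1 G3=G1|G0=0|1=1 -> 1111
Step 3: G0=(1+1>=1)=1 G1=G0=1 G2=G3|G2=1|1=1 G3=G1|G0=1|1=1 -> 1111
Fixed point reached at step 2: 1111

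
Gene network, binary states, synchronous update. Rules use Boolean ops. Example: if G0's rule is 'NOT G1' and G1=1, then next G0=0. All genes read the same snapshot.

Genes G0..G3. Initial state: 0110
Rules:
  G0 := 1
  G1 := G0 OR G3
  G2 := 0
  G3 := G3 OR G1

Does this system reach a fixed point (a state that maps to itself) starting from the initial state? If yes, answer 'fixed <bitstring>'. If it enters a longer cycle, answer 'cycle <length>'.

Step 0: 0110
Step 1: G0=1(const) G1=G0|G3=0|0=0 G2=0(const) G3=G3|G1=0|1=1 -> 1001
Step 2: G0=1(const) G1=G0|G3=1|1=1 G2=0(const) G3=G3|G1=1|0=1 -> 1101
Step 3: G0=1(const) G1=G0|G3=1|1=1 G2=0(const) G3=G3|G1=1|1=1 -> 1101
Fixed point reached at step 2: 1101

Answer: fixed 1101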